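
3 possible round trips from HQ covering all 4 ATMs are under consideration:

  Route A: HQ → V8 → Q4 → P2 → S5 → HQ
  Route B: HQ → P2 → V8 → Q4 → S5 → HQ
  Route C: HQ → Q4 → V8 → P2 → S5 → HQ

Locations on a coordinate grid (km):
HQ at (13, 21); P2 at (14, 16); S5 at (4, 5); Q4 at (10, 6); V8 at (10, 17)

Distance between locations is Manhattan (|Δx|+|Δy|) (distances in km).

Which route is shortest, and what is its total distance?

Route A: 7 + 11 + 14 + 21 + 25 = 78
Route B: 6 + 5 + 11 + 7 + 25 = 54
Route C: 18 + 11 + 5 + 21 + 25 = 80

Shortest is Route B, total 54 km.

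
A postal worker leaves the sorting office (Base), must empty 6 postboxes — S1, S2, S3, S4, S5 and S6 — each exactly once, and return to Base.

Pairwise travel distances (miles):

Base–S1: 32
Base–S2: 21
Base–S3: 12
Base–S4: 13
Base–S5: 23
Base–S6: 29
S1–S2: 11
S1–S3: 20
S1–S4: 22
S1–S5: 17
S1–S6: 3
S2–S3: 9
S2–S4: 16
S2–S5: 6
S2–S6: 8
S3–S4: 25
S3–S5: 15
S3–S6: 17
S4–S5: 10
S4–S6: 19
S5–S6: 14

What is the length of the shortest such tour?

Base - S1 - S2 - S3 - S4 - S5 - S6 - Base: 32+11+9+25+10+14+29 = 130
Base - S1 - S2 - S3 - S4 - S6 - S5 - Base: 32+11+9+25+19+14+23 = 133
Base - S1 - S2 - S3 - S5 - S4 - S6 - Base: 32+11+9+15+10+19+29 = 125
Base - S1 - S2 - S3 - S5 - S6 - S4 - Base: 32+11+9+15+14+19+13 = 113
Base - S1 - S2 - S3 - S6 - S4 - S5 - Base: 32+11+9+17+19+10+23 = 121
Base - S1 - S2 - S3 - S6 - S5 - S4 - Base: 32+11+9+17+14+10+13 = 106
Base - S1 - S2 - S4 - S3 - S5 - S6 - Base: 32+11+16+25+15+14+29 = 142
Base - S1 - S2 - S4 - S3 - S6 - S5 - Base: 32+11+16+25+17+14+23 = 138
… (352 more)
Base - S3 - S1 - S6 - S2 - S5 - S4 - Base: 12+20+3+8+6+10+13 = 72  ← best
The minimum is 72.
One optimal route: Base → S3 → S1 → S6 → S2 → S5 → S4 → Base (or its reverse).

72 miles — the shortest possible round trip.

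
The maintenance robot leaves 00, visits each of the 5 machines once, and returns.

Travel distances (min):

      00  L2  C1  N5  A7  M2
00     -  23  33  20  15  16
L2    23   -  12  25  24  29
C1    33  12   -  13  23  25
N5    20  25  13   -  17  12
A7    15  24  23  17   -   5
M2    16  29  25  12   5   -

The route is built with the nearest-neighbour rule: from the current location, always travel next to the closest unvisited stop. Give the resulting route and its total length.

Nearest-neighbour total = 80 min; route 00 → A7 → M2 → N5 → C1 → L2 → 00.

At 00 the remaining stops are A7 15, M2 16, N5 20, L2 23, C1 33; go to A7.
At A7 the remaining stops are M2 5, N5 17, C1 23, L2 24; go to M2.
At M2 the remaining stops are N5 12, C1 25, L2 29; go to N5.
At N5 the remaining stops are C1 13, L2 25; go to C1.
At C1 the remaining stops are L2 12; go to L2.
Return L2→00: 23.
Total = 15 + 5 + 12 + 13 + 12 + 23 = 80.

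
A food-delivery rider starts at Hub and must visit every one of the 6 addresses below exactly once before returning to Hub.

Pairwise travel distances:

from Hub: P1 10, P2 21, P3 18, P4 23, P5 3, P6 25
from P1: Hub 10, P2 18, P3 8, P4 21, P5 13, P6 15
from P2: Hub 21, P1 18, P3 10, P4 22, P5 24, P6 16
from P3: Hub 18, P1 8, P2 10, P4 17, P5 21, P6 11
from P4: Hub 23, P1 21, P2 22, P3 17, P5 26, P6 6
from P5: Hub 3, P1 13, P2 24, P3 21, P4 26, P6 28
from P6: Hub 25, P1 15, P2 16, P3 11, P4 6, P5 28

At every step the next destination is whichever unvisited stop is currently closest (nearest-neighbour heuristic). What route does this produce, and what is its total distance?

From Hub: distances to unvisited — P5=3, P1=10, P3=18, P2=21, P4=23, P6=25. Nearest is P5 (3).
From P5: distances to unvisited — P1=13, P3=21, P2=24, P4=26, P6=28. Nearest is P1 (13).
From P1: distances to unvisited — P3=8, P6=15, P2=18, P4=21. Nearest is P3 (8).
From P3: distances to unvisited — P2=10, P6=11, P4=17. Nearest is P2 (10).
From P2: distances to unvisited — P6=16, P4=22. Nearest is P6 (16).
From P6: distances to unvisited — P4=6. Nearest is P4 (6).
Return P4→Hub: 23.
Total = 3 + 13 + 8 + 10 + 16 + 6 + 23 = 79.

79 along Hub → P5 → P1 → P3 → P2 → P6 → P4 → Hub.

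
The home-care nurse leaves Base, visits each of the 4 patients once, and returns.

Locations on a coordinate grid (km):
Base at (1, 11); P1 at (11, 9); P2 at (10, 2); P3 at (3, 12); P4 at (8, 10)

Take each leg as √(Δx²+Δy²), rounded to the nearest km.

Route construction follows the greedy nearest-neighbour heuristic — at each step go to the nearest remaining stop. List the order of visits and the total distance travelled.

From Base: distances to unvisited — P3=2, P4=7, P1=10, P2=13. Nearest is P3 (2).
From P3: distances to unvisited — P4=5, P1=9, P2=12. Nearest is P4 (5).
From P4: distances to unvisited — P1=3, P2=8. Nearest is P1 (3).
From P1: distances to unvisited — P2=7. Nearest is P2 (7).
Return P2→Base: 13.
Total = 2 + 5 + 3 + 7 + 13 = 30.

Total distance 30 km via the nearest-neighbour route Base → P3 → P4 → P1 → P2 → Base.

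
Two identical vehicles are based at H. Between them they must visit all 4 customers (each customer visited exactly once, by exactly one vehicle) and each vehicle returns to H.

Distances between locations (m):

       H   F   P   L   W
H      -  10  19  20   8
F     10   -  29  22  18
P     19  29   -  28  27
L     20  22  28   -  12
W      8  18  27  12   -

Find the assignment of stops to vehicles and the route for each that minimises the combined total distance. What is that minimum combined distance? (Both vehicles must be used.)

Try each way of splitting the stops between the two vehicles (each non-empty) and, for each split, find the best tour for each vehicle:
  {F} + {P, L, W}: 20 + 67 = 87
  {P} + {F, L, W}: 38 + 52 = 90
  {F, P} + {L, W}: 58 + 40 = 98
  {L} + {F, P, W}: 40 + 74 = 114
  {F, L} + {P, W}: 52 + 54 = 106
  {P, L} + {F, W}: 67 + 36 = 103
  … (7 splits in total)
Best: vehicle 1 H → F → H = 20; vehicle 2 H → P → L → W → H = 67; combined 87.

Minimum combined distance: 87 m.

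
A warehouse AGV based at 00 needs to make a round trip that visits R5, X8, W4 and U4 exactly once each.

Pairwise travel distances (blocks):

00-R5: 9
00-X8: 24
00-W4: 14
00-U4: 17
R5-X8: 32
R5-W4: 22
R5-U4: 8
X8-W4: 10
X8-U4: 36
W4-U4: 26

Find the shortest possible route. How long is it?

Shortest round trip = 77 blocks.

With 4 stops there are 4!/2 = 12 distinct round trips (a route and its reverse cost the same).
00 → R5 → X8 → W4 → U4 → 00: 9+32+10+26+17 = 94
00 → R5 → X8 → U4 → W4 → 00: 9+32+36+26+14 = 117
00 → R5 → W4 → X8 → U4 → 00: 9+22+10+36+17 = 94
00 → R5 → W4 → U4 → X8 → 00: 9+22+26+36+24 = 117
00 → R5 → U4 → X8 → W4 → 00: 9+8+36+10+14 = 77
00 → R5 → U4 → W4 → X8 → 00: 9+8+26+10+24 = 77
00 → X8 → R5 → W4 → U4 → 00: 24+32+22+26+17 = 121
00 → X8 → R5 → U4 → W4 → 00: 24+32+8+26+14 = 104
00 → X8 → W4 → R5 → U4 → 00: 24+10+22+8+17 = 81
00 → X8 → U4 → R5 → W4 → 00: 24+36+8+22+14 = 104
00 → W4 → R5 → X8 → U4 → 00: 14+22+32+36+17 = 121
00 → W4 → X8 → R5 → U4 → 00: 14+10+32+8+17 = 81
The minimum is 77.
One optimal route: 00 → R5 → U4 → X8 → W4 → 00 (or its reverse).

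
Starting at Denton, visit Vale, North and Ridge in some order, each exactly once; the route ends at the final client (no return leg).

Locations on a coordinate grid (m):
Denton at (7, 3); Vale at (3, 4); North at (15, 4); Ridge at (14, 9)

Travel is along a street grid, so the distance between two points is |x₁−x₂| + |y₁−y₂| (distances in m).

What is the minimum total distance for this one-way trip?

Shortest open route: 23 m.

There are 3! = 6 possible orderings.
Denton→Vale→North→Ridge: 5+12+6 = 23
Denton→Vale→Ridge→North: 5+16+6 = 27
Denton→North→Vale→Ridge: 9+12+16 = 37
Denton→North→Ridge→Vale: 9+6+16 = 31
Denton→Ridge→Vale→North: 13+16+12 = 41
Denton→Ridge→North→Vale: 13+6+12 = 31
The minimum is 23.
One shortest path: Denton → Vale → North → Ridge.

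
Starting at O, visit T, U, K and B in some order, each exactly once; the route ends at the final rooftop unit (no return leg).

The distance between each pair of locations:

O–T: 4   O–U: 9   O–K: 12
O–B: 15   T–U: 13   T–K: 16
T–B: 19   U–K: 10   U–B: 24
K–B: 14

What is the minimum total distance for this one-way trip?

There are 4! = 24 possible orderings.
O → T → U → K → B: 4+13+10+14 = 41
O → T → U → B → K: 4+13+24+14 = 55
O → T → K → U → B: 4+16+10+24 = 54
O → T → K → B → U: 4+16+14+24 = 58
O → T → B → U → K: 4+19+24+10 = 57
O → T → B → K → U: 4+19+14+10 = 47
O → U → T → K → B: 9+13+16+14 = 52
O → U → T → B → K: 9+13+19+14 = 55
O → U → K → T → B: 9+10+16+19 = 54
O → U → K → B → T: 9+10+14+19 = 52
O → U → B → T → K: 9+24+19+16 = 68
O → U → B → K → T: 9+24+14+16 = 63
O → K → T → U → B: 12+16+13+24 = 65
O → K → T → B → U: 12+16+19+24 = 71
… (10 more)
The minimum is 41.
One shortest path: O → T → U → K → B.

Shortest open route: 41.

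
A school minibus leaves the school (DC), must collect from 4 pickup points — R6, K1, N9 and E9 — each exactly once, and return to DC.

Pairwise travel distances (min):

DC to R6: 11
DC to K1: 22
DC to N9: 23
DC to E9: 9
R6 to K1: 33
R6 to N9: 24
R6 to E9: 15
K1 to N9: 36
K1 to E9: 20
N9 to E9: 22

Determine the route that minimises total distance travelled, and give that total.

Minimum total distance: 99 min.

There are 12 distinct closed tours to check (reversals are equivalent).
DC-R6-K1-N9-E9-DC: 11+33+36+22+9 = 111
DC-R6-K1-E9-N9-DC: 11+33+20+22+23 = 109
DC-R6-N9-K1-E9-DC: 11+24+36+20+9 = 100
DC-R6-N9-E9-K1-DC: 11+24+22+20+22 = 99
DC-R6-E9-K1-N9-DC: 11+15+20+36+23 = 105
DC-R6-E9-N9-K1-DC: 11+15+22+36+22 = 106
DC-K1-R6-N9-E9-DC: 22+33+24+22+9 = 110
DC-K1-R6-E9-N9-DC: 22+33+15+22+23 = 115
DC-K1-N9-R6-E9-DC: 22+36+24+15+9 = 106
DC-K1-E9-R6-N9-DC: 22+20+15+24+23 = 104
DC-N9-R6-K1-E9-DC: 23+24+33+20+9 = 109
DC-N9-K1-R6-E9-DC: 23+36+33+15+9 = 116
The minimum is 99.
One optimal route: DC → R6 → N9 → E9 → K1 → DC (or its reverse).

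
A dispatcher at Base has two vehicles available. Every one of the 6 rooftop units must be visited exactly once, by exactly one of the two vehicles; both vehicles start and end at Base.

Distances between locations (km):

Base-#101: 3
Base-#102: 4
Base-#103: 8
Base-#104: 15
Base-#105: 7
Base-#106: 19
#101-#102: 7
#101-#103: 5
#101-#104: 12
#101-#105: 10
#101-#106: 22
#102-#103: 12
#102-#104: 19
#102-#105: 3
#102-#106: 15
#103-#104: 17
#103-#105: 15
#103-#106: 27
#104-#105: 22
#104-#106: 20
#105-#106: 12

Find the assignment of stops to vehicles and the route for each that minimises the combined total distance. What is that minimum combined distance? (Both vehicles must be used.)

70 km — the smallest possible combined total.

Try each way of splitting the stops between the two vehicles (each non-empty) and, for each split, find the best tour for each vehicle:
  {#101} + {#102, #103, #104, #105, #106}: 6 + 64 = 70
  {#102} + {#101, #103, #104, #105, #106}: 8 + 64 = 72
  {#101, #102} + {#103, #104, #105, #106}: 14 + 64 = 78
  {#103} + {#101, #102, #104, #105, #106}: 16 + 54 = 70
  {#101, #103} + {#102, #104, #105, #106}: 16 + 54 = 70
  {#102, #103} + {#101, #104, #105, #106}: 24 + 54 = 78
  … (31 splits in total)
Best: vehicle 1 Base → #101 → Base = 6; vehicle 2 Base → #102 → #105 → #106 → #104 → #103 → Base = 64; combined 70.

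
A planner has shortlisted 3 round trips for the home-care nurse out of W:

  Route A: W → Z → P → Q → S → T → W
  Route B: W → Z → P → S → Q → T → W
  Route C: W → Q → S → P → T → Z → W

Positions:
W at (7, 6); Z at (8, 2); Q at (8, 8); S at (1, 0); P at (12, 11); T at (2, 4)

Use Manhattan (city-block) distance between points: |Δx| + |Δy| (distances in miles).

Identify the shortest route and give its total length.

Shortest is Route A, total 52 miles.

Route A: 5 + 13 + 7 + 15 + 5 + 7 = 52
Route B: 5 + 13 + 22 + 15 + 10 + 7 = 72
Route C: 3 + 15 + 22 + 17 + 8 + 5 = 70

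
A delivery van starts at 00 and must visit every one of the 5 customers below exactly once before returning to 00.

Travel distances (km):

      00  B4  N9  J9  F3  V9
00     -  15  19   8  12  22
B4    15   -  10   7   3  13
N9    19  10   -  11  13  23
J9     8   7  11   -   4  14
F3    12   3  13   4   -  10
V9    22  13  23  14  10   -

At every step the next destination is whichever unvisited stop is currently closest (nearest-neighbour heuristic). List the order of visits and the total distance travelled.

At 00 the remaining stops are J9 8, F3 12, B4 15, N9 19, V9 22; go to J9.
At J9 the remaining stops are F3 4, B4 7, N9 11, V9 14; go to F3.
At F3 the remaining stops are B4 3, V9 10, N9 13; go to B4.
At B4 the remaining stops are N9 10, V9 13; go to N9.
At N9 the remaining stops are V9 23; go to V9.
Return V9→00: 22.
Total = 8 + 4 + 3 + 10 + 23 + 22 = 70.

Total distance 70 km via the nearest-neighbour route 00 → J9 → F3 → B4 → N9 → V9 → 00.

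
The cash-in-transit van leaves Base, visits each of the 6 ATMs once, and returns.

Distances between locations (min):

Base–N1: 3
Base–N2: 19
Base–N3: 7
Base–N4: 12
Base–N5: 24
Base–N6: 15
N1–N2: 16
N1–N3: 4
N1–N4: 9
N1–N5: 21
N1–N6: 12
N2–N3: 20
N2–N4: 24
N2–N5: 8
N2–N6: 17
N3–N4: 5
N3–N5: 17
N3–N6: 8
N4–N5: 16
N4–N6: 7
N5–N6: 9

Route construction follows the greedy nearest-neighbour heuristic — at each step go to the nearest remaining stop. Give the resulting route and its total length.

From Base: distances to unvisited — N1=3, N3=7, N4=12, N6=15, N2=19, N5=24. Nearest is N1 (3).
From N1: distances to unvisited — N3=4, N4=9, N6=12, N2=16, N5=21. Nearest is N3 (4).
From N3: distances to unvisited — N4=5, N6=8, N5=17, N2=20. Nearest is N4 (5).
From N4: distances to unvisited — N6=7, N5=16, N2=24. Nearest is N6 (7).
From N6: distances to unvisited — N5=9, N2=17. Nearest is N5 (9).
From N5: distances to unvisited — N2=8. Nearest is N2 (8).
Return N2→Base: 19.
Total = 3 + 4 + 5 + 7 + 9 + 8 + 19 = 55.

Total distance 55 min via the nearest-neighbour route Base → N1 → N3 → N4 → N6 → N5 → N2 → Base.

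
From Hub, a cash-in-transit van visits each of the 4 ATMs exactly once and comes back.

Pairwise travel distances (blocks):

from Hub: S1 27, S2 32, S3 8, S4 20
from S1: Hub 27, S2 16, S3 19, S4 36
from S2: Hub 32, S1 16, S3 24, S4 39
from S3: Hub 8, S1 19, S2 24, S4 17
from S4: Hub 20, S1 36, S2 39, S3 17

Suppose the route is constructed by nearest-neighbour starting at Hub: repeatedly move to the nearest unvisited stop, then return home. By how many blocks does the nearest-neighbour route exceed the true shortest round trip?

Hub: S3=8, S4=20, S1=27, S2=32 ⇒ S3
S3: S4=17, S1=19, S2=24 ⇒ S4
S4: S1=36, S2=39 ⇒ S1
S1: S2=16 ⇒ S2
NN route Hub → S3 → S4 → S1 → S2 → Hub costs 109.
Optimal: Hub → S3 → S1 → S2 → S4 → Hub costs 102 (by enumerating all 12 distinct tours).
Excess = 109 − 102 = 7.

7 blocks longer than the optimal tour.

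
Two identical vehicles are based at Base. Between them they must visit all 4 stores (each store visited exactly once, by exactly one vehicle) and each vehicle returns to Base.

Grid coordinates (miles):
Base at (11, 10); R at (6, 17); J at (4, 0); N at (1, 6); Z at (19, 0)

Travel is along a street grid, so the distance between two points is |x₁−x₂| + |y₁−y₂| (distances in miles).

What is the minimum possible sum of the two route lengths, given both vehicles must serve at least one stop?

80 miles — the smallest possible combined total.

Try each way of splitting the stops between the two vehicles (each non-empty) and, for each split, find the best tour for each vehicle:
  {R} + {J, N, Z}: 24 + 56 = 80
  {J} + {R, N, Z}: 34 + 70 = 104
  {R, J} + {N, Z}: 48 + 56 = 104
  {N} + {R, J, Z}: 28 + 64 = 92
  {R, N} + {J, Z}: 42 + 50 = 92
  {J, N} + {R, Z}: 40 + 60 = 100
  … (7 splits in total)
Best: vehicle 1 Base → R → Base = 24; vehicle 2 Base → N → J → Z → Base = 56; combined 80.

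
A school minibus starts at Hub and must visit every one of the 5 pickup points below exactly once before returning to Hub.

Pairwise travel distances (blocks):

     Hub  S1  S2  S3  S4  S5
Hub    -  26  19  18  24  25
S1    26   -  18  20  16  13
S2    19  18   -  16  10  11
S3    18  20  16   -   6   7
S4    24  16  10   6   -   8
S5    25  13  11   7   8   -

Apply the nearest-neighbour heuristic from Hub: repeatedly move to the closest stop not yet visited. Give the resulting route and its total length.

Total distance 87 blocks via the nearest-neighbour route Hub → S3 → S4 → S5 → S2 → S1 → Hub.

Hub → [S3:18 / S2:19 / S4:24 / S5:25 / S1:26] → S3 (18)
S3 → [S4:6 / S5:7 / S2:16 / S1:20] → S4 (6)
S4 → [S5:8 / S2:10 / S1:16] → S5 (8)
S5 → [S2:11 / S1:13] → S2 (11)
S2 → [S1:18] → S1 (18)
Return S1→Hub: 26.
Total = 18 + 6 + 8 + 11 + 18 + 26 = 87.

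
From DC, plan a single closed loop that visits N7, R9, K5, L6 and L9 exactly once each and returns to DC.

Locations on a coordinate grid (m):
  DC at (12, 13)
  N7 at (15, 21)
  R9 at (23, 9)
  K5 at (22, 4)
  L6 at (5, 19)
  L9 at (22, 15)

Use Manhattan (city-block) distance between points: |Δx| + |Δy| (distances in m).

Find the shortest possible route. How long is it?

There are 60 distinct closed tours to check (reversals are equivalent).
DC-N7-R9-K5-L6-L9-DC: 11+20+6+32+21+12 = 102
DC-N7-R9-K5-L9-L6-DC: 11+20+6+11+21+13 = 82
DC-N7-R9-L6-K5-L9-DC: 11+20+28+32+11+12 = 114
DC-N7-R9-L6-L9-K5-DC: 11+20+28+21+11+19 = 110
DC-N7-R9-L9-K5-L6-DC: 11+20+7+11+32+13 = 94
DC-N7-R9-L9-L6-K5-DC: 11+20+7+21+32+19 = 110
DC-N7-K5-R9-L6-L9-DC: 11+24+6+28+21+12 = 102
DC-N7-K5-R9-L9-L6-DC: 11+24+6+7+21+13 = 82
DC-N7-K5-L6-R9-L9-DC: 11+24+32+28+7+12 = 114
DC-N7-K5-L6-L9-R9-DC: 11+24+32+21+7+15 = 110
DC-N7-K5-L9-R9-L6-DC: 11+24+11+7+28+13 = 94
DC-N7-K5-L9-L6-R9-DC: 11+24+11+21+28+15 = 110
DC-N7-L6-R9-K5-L9-DC: 11+12+28+6+11+12 = 80
DC-N7-L6-R9-L9-K5-DC: 11+12+28+7+11+19 = 88
… (46 more)
DC-R9-K5-L9-N7-L6-DC: 15+6+11+13+12+13 = 70  ← best
The minimum is 70.
One optimal route: DC → R9 → K5 → L9 → N7 → L6 → DC (or its reverse).

Shortest round trip = 70 m.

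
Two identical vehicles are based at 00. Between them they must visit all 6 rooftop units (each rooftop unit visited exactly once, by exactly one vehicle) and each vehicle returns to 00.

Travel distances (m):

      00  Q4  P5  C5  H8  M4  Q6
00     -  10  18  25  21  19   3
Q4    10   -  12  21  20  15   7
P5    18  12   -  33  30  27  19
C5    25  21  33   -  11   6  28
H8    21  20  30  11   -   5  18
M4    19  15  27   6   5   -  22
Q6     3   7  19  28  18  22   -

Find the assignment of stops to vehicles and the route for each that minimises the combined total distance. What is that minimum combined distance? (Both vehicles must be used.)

Check every non-empty split of the stops between the two vehicles; for each half take its own optimal tour:
  {Q4} + {P5, C5, H8, M4, Q6}: 20 + 83 = 103
  {P5} + {Q4, C5, H8, M4, Q6}: 36 + 63 = 99
  {Q4, P5} + {C5, H8, M4, Q6}: 40 + 57 = 97
  {C5} + {Q4, P5, H8, M4, Q6}: 50 + 71 = 121
  {Q4, C5} + {P5, H8, M4, Q6}: 56 + 71 = 127
  {P5, C5} + {Q4, H8, M4, Q6}: 76 + 51 = 127
  … (31 splits in total)
  {Q4, P5, C5, H8, M4} + {Q6}: 83 + 6 = 89  ← best
Best: vehicle 1 00 → P5 → Q4 → C5 → M4 → H8 → 00 = 83; vehicle 2 00 → Q6 → 00 = 6; combined 89.

89 m — the smallest possible combined total.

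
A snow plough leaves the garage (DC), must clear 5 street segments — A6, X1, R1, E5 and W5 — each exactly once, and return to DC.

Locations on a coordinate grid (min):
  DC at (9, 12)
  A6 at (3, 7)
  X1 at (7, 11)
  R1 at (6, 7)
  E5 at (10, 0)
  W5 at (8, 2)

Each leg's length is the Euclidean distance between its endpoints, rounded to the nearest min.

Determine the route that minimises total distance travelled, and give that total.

With 5 stops there are 5!/2 = 60 distinct round trips (a route and its reverse cost the same).
DC → A6 → X1 → R1 → E5 → W5 → DC: 8+6+4+8+3+10 = 39
DC → A6 → X1 → R1 → W5 → E5 → DC: 8+6+4+5+3+12 = 38
DC → A6 → X1 → E5 → R1 → W5 → DC: 8+6+11+8+5+10 = 48
DC → A6 → X1 → E5 → W5 → R1 → DC: 8+6+11+3+5+6 = 39
DC → A6 → X1 → W5 → R1 → E5 → DC: 8+6+9+5+8+12 = 48
DC → A6 → X1 → W5 → E5 → R1 → DC: 8+6+9+3+8+6 = 40
DC → A6 → R1 → X1 → E5 → W5 → DC: 8+3+4+11+3+10 = 39
DC → A6 → R1 → X1 → W5 → E5 → DC: 8+3+4+9+3+12 = 39
DC → A6 → R1 → E5 → X1 → W5 → DC: 8+3+8+11+9+10 = 49
DC → A6 → R1 → E5 → W5 → X1 → DC: 8+3+8+3+9+2 = 33
DC → A6 → R1 → W5 → X1 → E5 → DC: 8+3+5+9+11+12 = 48
DC → A6 → R1 → W5 → E5 → X1 → DC: 8+3+5+3+11+2 = 32
DC → A6 → E5 → X1 → R1 → W5 → DC: 8+10+11+4+5+10 = 48
DC → A6 → E5 → X1 → W5 → R1 → DC: 8+10+11+9+5+6 = 49
… (46 more)
DC → X1 → A6 → R1 → W5 → E5 → DC: 2+6+3+5+3+12 = 31  ← best
The minimum is 31.
One optimal route: DC → X1 → A6 → R1 → W5 → E5 → DC (or its reverse).

Shortest round trip = 31 min.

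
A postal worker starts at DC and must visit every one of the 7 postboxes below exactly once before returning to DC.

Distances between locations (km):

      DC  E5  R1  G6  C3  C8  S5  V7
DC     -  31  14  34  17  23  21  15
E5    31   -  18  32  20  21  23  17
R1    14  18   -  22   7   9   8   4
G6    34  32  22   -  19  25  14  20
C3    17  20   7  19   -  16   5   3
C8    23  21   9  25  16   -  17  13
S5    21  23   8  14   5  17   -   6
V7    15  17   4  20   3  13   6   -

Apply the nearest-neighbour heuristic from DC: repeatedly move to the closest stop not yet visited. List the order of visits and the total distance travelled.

Nearest-neighbour total = 117 km; route DC → R1 → V7 → C3 → S5 → G6 → C8 → E5 → DC.

DC → [R1:14 / V7:15 / C3:17 / S5:21 / C8:23 / E5:31 / G6:34] → R1 (14)
R1 → [V7:4 / C3:7 / S5:8 / C8:9 / E5:18 / G6:22] → V7 (4)
V7 → [C3:3 / S5:6 / C8:13 / E5:17 / G6:20] → C3 (3)
C3 → [S5:5 / C8:16 / G6:19 / E5:20] → S5 (5)
S5 → [G6:14 / C8:17 / E5:23] → G6 (14)
G6 → [C8:25 / E5:32] → C8 (25)
C8 → [E5:21] → E5 (21)
Return E5→DC: 31.
Total = 14 + 4 + 3 + 5 + 14 + 25 + 21 + 31 = 117.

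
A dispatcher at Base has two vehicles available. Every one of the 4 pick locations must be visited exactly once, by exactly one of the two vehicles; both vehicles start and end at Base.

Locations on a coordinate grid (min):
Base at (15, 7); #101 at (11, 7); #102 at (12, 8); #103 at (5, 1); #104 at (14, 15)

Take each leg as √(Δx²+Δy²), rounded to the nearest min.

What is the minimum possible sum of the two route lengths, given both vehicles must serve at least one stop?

Check every non-empty split of the stops between the two vehicles; for each half take its own optimal tour:
  {#101} + {#102, #103, #104}: 8 + 37 = 45
  {#102} + {#101, #103, #104}: 6 + 37 = 43
  {#101, #102} + {#103, #104}: 8 + 37 = 45
  {#103} + {#101, #102, #104}: 24 + 20 = 44
  {#101, #103} + {#102, #104}: 24 + 18 = 42
  {#102, #103} + {#101, #104}: 25 + 21 = 46
  … (7 splits in total)
  {#101, #102, #103} + {#104}: 24 + 16 = 40  ← best
Best: vehicle 1 Base → #102 → #101 → #103 → Base = 24; vehicle 2 Base → #104 → Base = 16; combined 40.

Minimum combined distance: 40 min.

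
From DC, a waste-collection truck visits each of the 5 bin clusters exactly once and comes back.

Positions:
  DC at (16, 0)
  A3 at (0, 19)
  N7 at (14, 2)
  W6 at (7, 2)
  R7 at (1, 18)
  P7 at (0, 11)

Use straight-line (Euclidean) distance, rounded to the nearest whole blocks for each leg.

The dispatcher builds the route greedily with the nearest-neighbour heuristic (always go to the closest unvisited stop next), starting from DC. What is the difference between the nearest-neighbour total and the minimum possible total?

From DC: N7=3, W6=9, P7=19, R7=23, A3=25 → choose N7 (3).
From N7: W6=7, P7=17, R7=21, A3=22 → choose W6 (7).
From W6: P7=11, R7=17, A3=18 → choose P7 (11).
From P7: R7=7, A3=8 → choose R7 (7).
From R7: A3=1 → choose A3 (1).
NN route DC → N7 → W6 → P7 → R7 → A3 → DC costs 54.
Optimal: DC → N7 → A3 → R7 → P7 → W6 → DC costs 53 (by enumerating all 60 distinct tours).
Excess = 54 − 53 = 1.

1 blocks longer than the optimal tour.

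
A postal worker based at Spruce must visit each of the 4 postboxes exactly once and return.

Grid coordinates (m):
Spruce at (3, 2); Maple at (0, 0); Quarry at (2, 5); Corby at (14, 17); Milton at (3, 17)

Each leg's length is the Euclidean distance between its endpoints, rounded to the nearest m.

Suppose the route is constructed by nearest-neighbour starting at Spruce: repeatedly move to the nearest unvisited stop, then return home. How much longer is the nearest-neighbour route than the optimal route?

Spruce: Quarry=3, Maple=4, Milton=15, Corby=19 ⇒ Quarry
Quarry: Maple=5, Milton=12, Corby=17 ⇒ Maple
Maple: Milton=17, Corby=22 ⇒ Milton
Milton: Corby=11 ⇒ Corby
NN route Spruce → Quarry → Maple → Milton → Corby → Spruce costs 55.
Optimal: Spruce → Maple → Quarry → Milton → Corby → Spruce costs 51 (by enumerating all 12 distinct tours).
Excess = 55 − 51 = 4.

The nearest-neighbour route is 4 m longer than optimal.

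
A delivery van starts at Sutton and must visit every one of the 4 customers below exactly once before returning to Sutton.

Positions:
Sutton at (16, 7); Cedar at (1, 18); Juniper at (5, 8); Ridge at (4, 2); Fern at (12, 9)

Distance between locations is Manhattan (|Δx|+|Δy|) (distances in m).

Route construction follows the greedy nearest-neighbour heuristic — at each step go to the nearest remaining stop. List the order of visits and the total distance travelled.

At Sutton the remaining stops are Fern 6, Juniper 12, Ridge 17, Cedar 26; go to Fern.
At Fern the remaining stops are Juniper 8, Ridge 15, Cedar 20; go to Juniper.
At Juniper the remaining stops are Ridge 7, Cedar 14; go to Ridge.
At Ridge the remaining stops are Cedar 19; go to Cedar.
Return Cedar→Sutton: 26.
Total = 6 + 8 + 7 + 19 + 26 = 66.

Nearest-neighbour total = 66 m; route Sutton → Fern → Juniper → Ridge → Cedar → Sutton.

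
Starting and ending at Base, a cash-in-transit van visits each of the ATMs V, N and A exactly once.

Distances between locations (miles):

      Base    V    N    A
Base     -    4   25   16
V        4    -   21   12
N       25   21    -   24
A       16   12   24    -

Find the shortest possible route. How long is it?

There are 3 distinct closed tours to check (reversals are equivalent).
Base→V→N→A→Base: 4+21+24+16 = 65
Base→V→A→N→Base: 4+12+24+25 = 65
Base→N→V→A→Base: 25+21+12+16 = 74
The minimum is 65.
One optimal route: Base → V → N → A → Base (or its reverse).

Shortest round trip = 65 miles.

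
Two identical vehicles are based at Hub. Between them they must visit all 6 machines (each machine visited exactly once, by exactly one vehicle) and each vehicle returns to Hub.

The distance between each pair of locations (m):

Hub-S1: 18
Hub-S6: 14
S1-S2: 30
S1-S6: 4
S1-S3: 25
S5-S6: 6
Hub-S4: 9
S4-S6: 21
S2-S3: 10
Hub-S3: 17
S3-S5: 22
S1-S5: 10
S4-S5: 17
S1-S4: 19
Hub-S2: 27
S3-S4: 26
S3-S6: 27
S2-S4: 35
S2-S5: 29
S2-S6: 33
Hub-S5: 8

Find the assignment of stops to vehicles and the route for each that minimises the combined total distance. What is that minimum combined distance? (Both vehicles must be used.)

93 m — the smallest possible combined total.

There are 2^5 − 1 = 31 ways to divide the 6 stops into two non-empty groups. For each, the best each vehicle can do is its own shortest tour through its group:
  {S1} + {S2, S3, S4, S5, S6}: 36 + 92 = 128
  {S2} + {S1, S3, S4, S5, S6}: 54 + 77 = 131
  {S1, S2} + {S3, S4, S5, S6}: 75 + 75 = 150
  {S3} + {S1, S2, S4, S5, S6}: 34 + 92 = 126
  {S1, S3} + {S2, S4, S5, S6}: 60 + 91 = 151
  {S2, S3} + {S1, S4, S5, S6}: 54 + 46 = 100
  … (31 splits in total)
  {S4} + {S1, S2, S3, S5, S6}: 18 + 75 = 93  ← best
Best: vehicle 1 Hub → S4 → Hub = 18; vehicle 2 Hub → S3 → S2 → S1 → S6 → S5 → Hub = 75; combined 93.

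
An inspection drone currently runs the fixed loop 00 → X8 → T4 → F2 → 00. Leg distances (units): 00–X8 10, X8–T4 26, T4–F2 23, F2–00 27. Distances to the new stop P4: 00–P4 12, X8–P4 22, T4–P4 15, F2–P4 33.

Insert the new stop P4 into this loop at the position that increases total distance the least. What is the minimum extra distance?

Minimum extra distance: 11, inserting P4 between X8 and T4.

Insertion cost between consecutive stops i–j is d(i,P4) + d(P4,j) − d(i,j):
  between 00 and X8: 12 + 22 − 10 = 24
  between X8 and T4: 22 + 15 − 26 = 11
  between T4 and F2: 15 + 33 − 23 = 25
  between F2 and 00: 33 + 12 − 27 = 18
Cheapest insertion is between X8 and T4, adding 11.
New total = 86 + 11 = 97.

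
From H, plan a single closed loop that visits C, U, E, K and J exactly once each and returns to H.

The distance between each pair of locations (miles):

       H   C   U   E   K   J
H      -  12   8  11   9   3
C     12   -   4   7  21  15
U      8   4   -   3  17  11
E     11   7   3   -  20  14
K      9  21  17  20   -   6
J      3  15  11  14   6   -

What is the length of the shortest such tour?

H→C→U→E→K→J→H: 12+4+3+20+6+3 = 48
H→C→U→E→J→K→H: 12+4+3+14+6+9 = 48
H→C→U→K→E→J→H: 12+4+17+20+14+3 = 70
H→C→U→K→J→E→H: 12+4+17+6+14+11 = 64
H→C→U→J→E→K→H: 12+4+11+14+20+9 = 70
H→C→U→J→K→E→H: 12+4+11+6+20+11 = 64
H→C→E→U→K→J→H: 12+7+3+17+6+3 = 48
H→C→E→U→J→K→H: 12+7+3+11+6+9 = 48
H→C→E→K→U→J→H: 12+7+20+17+11+3 = 70
H→C→E→K→J→U→H: 12+7+20+6+11+8 = 64
H→C→E→J→U→K→H: 12+7+14+11+17+9 = 70
H→C→E→J→K→U→H: 12+7+14+6+17+8 = 64
H→C→K→U→E→J→H: 12+21+17+3+14+3 = 70
H→C→K→U→J→E→H: 12+21+17+11+14+11 = 86
… (46 more)
The minimum is 48.
One optimal route: H → C → U → E → K → J → H (or its reverse).

Minimum total distance: 48 miles.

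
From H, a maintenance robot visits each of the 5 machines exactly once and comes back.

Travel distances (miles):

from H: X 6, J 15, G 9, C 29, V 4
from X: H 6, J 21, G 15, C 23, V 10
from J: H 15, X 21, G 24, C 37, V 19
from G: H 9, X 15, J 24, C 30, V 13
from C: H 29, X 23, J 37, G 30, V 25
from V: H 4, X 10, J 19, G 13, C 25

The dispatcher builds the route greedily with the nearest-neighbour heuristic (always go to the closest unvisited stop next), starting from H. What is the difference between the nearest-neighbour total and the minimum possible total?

H: V=4, X=6, G=9, J=15, C=29 ⇒ V
V: X=10, G=13, J=19, C=25 ⇒ X
X: G=15, J=21, C=23 ⇒ G
G: J=24, C=30 ⇒ J
J: C=37 ⇒ C
NN route H → V → X → G → J → C → H costs 119.
Optimal: H → X → C → G → J → V → H costs 106 (by enumerating all 60 distinct tours).
Excess = 119 − 106 = 13.

The nearest-neighbour route is 13 miles longer than optimal.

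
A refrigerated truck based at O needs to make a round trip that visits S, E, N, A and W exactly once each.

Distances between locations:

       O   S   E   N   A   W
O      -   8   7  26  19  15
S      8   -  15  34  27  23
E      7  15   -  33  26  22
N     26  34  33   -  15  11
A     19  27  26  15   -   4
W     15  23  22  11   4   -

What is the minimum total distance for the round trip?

There are 60 distinct closed tours to check (reversals are equivalent).
O-S-E-N-A-W-O: 8+15+33+15+4+15 = 90
O-S-E-N-W-A-O: 8+15+33+11+4+19 = 90
O-S-E-A-N-W-O: 8+15+26+15+11+15 = 90
O-S-E-A-W-N-O: 8+15+26+4+11+26 = 90
O-S-E-W-N-A-O: 8+15+22+11+15+19 = 90
O-S-E-W-A-N-O: 8+15+22+4+15+26 = 90
O-S-N-E-A-W-O: 8+34+33+26+4+15 = 120
O-S-N-E-W-A-O: 8+34+33+22+4+19 = 120
O-S-N-A-E-W-O: 8+34+15+26+22+15 = 120
O-S-N-A-W-E-O: 8+34+15+4+22+7 = 90
O-S-N-W-E-A-O: 8+34+11+22+26+19 = 120
O-S-N-W-A-E-O: 8+34+11+4+26+7 = 90
O-S-A-E-N-W-O: 8+27+26+33+11+15 = 120
O-S-A-E-W-N-O: 8+27+26+22+11+26 = 120
… (46 more)
The minimum is 90.
One optimal route: O → S → E → N → A → W → O (or its reverse).

Shortest round trip = 90.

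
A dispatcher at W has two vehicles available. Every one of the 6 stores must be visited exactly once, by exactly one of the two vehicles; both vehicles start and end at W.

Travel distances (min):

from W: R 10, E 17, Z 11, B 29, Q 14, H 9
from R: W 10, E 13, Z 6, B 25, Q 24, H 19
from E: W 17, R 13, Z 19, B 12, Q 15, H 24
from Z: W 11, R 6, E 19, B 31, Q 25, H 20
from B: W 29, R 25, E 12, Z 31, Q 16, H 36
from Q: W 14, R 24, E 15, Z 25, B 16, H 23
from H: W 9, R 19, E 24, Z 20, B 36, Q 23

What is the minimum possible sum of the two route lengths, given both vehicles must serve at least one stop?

Check every non-empty split of the stops between the two vehicles; for each half take its own optimal tour:
  {R} + {E, Z, B, Q, H}: 20 + 90 = 110
  {E} + {R, Z, B, Q, H}: 34 + 90 = 124
  {R, E} + {Z, B, Q, H}: 40 + 90 = 130
  {Z} + {R, E, B, Q, H}: 22 + 83 = 105
  {R, Z} + {E, B, Q, H}: 27 + 75 = 102
  {E, Z} + {R, B, Q, H}: 47 + 83 = 130
  … (31 splits in total)
  {R, E, Z, B, Q} + {H}: 72 + 18 = 90  ← best
Best: vehicle 1 W → Z → R → E → B → Q → W = 72; vehicle 2 W → H → W = 18; combined 90.

90 min — the smallest possible combined total.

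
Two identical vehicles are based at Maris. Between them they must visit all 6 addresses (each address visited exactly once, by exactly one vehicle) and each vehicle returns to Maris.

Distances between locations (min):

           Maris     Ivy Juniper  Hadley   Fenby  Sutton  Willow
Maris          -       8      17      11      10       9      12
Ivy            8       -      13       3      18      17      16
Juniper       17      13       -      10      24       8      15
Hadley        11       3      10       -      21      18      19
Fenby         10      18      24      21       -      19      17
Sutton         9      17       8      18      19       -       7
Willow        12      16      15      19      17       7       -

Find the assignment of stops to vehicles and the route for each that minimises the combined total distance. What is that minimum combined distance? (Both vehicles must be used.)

Minimum combined distance: 68 min.

Check every non-empty split of the stops between the two vehicles; for each half take its own optimal tour:
  {Ivy} + {Juniper, Hadley, Fenby, Sutton, Willow}: 16 + 63 = 79
  {Juniper} + {Ivy, Hadley, Fenby, Sutton, Willow}: 34 + 63 = 97
  {Ivy, Juniper} + {Hadley, Fenby, Sutton, Willow}: 38 + 63 = 101
  {Hadley} + {Ivy, Juniper, Fenby, Sutton, Willow}: 22 + 63 = 85
  {Ivy, Hadley} + {Juniper, Fenby, Sutton, Willow}: 22 + 59 = 81
  {Juniper, Hadley} + {Ivy, Fenby, Sutton, Willow}: 38 + 59 = 97
  … (31 splits in total)
  {Fenby} + {Ivy, Juniper, Hadley, Sutton, Willow}: 20 + 48 = 68  ← best
Best: vehicle 1 Maris → Fenby → Maris = 20; vehicle 2 Maris → Ivy → Hadley → Juniper → Sutton → Willow → Maris = 48; combined 68.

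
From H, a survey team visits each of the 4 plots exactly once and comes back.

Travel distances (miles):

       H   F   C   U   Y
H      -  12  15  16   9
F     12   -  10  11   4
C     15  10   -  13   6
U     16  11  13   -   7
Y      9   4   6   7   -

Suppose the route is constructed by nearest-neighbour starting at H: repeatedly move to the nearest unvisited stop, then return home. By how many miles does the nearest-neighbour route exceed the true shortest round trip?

From H: Y=9, F=12, C=15, U=16 → choose Y (9).
From Y: F=4, C=6, U=7 → choose F (4).
From F: C=10, U=11 → choose C (10).
From C: U=13 → choose U (13).
NN route H → Y → F → C → U → H costs 52.
Optimal: H → F → C → U → Y → H costs 51 (by enumerating all 12 distinct tours).
Excess = 52 − 51 = 1.

The nearest-neighbour route is 1 miles longer than optimal.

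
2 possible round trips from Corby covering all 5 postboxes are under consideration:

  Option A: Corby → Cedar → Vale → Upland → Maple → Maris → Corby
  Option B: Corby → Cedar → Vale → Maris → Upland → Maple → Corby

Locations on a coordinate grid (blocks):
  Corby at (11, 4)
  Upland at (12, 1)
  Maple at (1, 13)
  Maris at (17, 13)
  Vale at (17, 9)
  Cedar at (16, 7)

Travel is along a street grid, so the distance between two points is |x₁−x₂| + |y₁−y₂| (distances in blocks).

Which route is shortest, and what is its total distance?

74 blocks — Option B is the shortest.

Option A: 8 + 3 + 13 + 23 + 16 + 15 = 78
Option B: 8 + 3 + 4 + 17 + 23 + 19 = 74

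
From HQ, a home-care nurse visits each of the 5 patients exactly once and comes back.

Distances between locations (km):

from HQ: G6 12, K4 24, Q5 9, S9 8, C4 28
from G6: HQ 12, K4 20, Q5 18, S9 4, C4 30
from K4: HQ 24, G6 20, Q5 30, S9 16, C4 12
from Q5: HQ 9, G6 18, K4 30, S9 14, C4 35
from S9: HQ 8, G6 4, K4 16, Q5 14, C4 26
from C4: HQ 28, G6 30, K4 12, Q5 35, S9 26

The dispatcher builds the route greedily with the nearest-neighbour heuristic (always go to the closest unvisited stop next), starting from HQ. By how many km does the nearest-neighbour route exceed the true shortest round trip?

Excess over optimum: 13 km.

HQ: S9=8, Q5=9, G6=12, K4=24, C4=28 ⇒ S9
S9: G6=4, Q5=14, K4=16, C4=26 ⇒ G6
G6: Q5=18, K4=20, C4=30 ⇒ Q5
Q5: K4=30, C4=35 ⇒ K4
K4: C4=12 ⇒ C4
NN route HQ → S9 → G6 → Q5 → K4 → C4 → HQ costs 100.
Optimal: HQ → Q5 → G6 → S9 → K4 → C4 → HQ costs 87 (by enumerating all 60 distinct tours).
Excess = 100 − 87 = 13.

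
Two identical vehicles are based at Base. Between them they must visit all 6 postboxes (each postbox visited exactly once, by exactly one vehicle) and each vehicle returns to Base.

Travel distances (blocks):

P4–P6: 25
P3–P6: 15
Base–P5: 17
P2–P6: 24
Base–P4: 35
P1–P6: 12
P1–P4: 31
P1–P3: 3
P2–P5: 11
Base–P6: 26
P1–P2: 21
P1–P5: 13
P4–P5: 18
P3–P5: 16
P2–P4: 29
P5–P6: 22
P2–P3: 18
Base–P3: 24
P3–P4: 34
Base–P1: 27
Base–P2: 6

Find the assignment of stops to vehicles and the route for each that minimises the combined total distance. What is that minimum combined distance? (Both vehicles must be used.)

111 blocks — the smallest possible combined total.

Check every non-empty split of the stops between the two vehicles; for each half take its own optimal tour:
  {P1} + {P2, P3, P4, P5, P6}: 54 + 99 = 153
  {P2} + {P1, P3, P4, P5, P6}: 12 + 99 = 111
  {P1, P2} + {P3, P4, P5, P6}: 54 + 99 = 153
  {P3} + {P1, P2, P4, P5, P6}: 48 + 99 = 147
  {P1, P3} + {P2, P4, P5, P6}: 54 + 86 = 140
  {P2, P3} + {P1, P4, P5, P6}: 48 + 99 = 147
  … (31 splits in total)
Best: vehicle 1 Base → P2 → Base = 12; vehicle 2 Base → P3 → P1 → P6 → P4 → P5 → Base = 99; combined 111.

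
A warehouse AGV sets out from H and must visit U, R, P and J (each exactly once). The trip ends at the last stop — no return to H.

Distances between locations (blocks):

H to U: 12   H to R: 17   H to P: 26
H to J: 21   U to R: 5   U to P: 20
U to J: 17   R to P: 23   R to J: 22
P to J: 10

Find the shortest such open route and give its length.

Minimum one-way distance = 49 blocks.

There are 4! = 24 possible orderings.
H→U→R→P→J: 12+5+23+10 = 50
H→U→R→J→P: 12+5+22+10 = 49
H→U→P→R→J: 12+20+23+22 = 77
H→U→P→J→R: 12+20+10+22 = 64
H→U→J→R→P: 12+17+22+23 = 74
H→U→J→P→R: 12+17+10+23 = 62
H→R→U→P→J: 17+5+20+10 = 52
H→R→U→J→P: 17+5+17+10 = 49
H→R→P→U→J: 17+23+20+17 = 77
H→R→P→J→U: 17+23+10+17 = 67
H→R→J→U→P: 17+22+17+20 = 76
H→R→J→P→U: 17+22+10+20 = 69
H→P→U→R→J: 26+20+5+22 = 73
H→P→U→J→R: 26+20+17+22 = 85
… (10 more)
The minimum is 49.
One shortest path: H → U → R → J → P.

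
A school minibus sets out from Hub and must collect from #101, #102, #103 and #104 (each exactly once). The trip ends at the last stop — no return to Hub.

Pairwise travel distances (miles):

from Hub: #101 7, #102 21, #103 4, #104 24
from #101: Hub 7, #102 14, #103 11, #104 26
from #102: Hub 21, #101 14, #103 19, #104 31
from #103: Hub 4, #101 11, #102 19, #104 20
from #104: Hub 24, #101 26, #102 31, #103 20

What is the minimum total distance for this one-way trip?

There are 4! = 24 possible orderings.
Hub→#101→#102→#103→#104: 7+14+19+20 = 60
Hub→#101→#102→#104→#103: 7+14+31+20 = 72
Hub→#101→#103→#102→#104: 7+11+19+31 = 68
Hub→#101→#103→#104→#102: 7+11+20+31 = 69
Hub→#101→#104→#102→#103: 7+26+31+19 = 83
Hub→#101→#104→#103→#102: 7+26+20+19 = 72
Hub→#102→#101→#103→#104: 21+14+11+20 = 66
Hub→#102→#101→#104→#103: 21+14+26+20 = 81
Hub→#102→#103→#101→#104: 21+19+11+26 = 77
Hub→#102→#103→#104→#101: 21+19+20+26 = 86
Hub→#102→#104→#101→#103: 21+31+26+11 = 89
Hub→#102→#104→#103→#101: 21+31+20+11 = 83
Hub→#103→#101→#102→#104: 4+11+14+31 = 60
Hub→#103→#101→#104→#102: 4+11+26+31 = 72
… (10 more)
The minimum is 60.
One shortest path: Hub → #101 → #102 → #103 → #104.

Shortest open route: 60 miles.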